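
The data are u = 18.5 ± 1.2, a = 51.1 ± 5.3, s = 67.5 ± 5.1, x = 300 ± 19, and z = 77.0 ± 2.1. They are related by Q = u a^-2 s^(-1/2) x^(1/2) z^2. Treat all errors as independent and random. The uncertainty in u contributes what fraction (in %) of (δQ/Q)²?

(δQ/Q)² = (1·δu/u)² + (-2·δa/a)² + (−½·δs/s)² + (½·δx/x)² + (2·δz/z)²
  u term: (1×0.0649)² = 0.00421
  a term: (-2×0.104)² = 0.0430
  s term: (-0.5×0.0756)² = 0.00143
  x term: (0.5×0.0633)² = 0.00100
  z term: (2×0.0273)² = 0.00298
Total = 0.0526. Share from u = 0.00421/0.0526 = 0.0799.

7.99%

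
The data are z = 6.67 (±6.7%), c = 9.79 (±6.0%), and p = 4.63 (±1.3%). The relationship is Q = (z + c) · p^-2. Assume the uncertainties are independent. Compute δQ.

Let u = z + c = 16.5. δu = √(δz² + δc²) = √(0.200 + 0.345) = 0.738, so δu/u = 0.0448.
Q is then a monomial in u, p:
δQ/Q = √((δu/u)² + (-2·δp/p)²) = √(0.00201 + 0.000676) = 0.0518
Q = 0.768, so δQ = 0.0518 × 0.768 = 0.0398.

0.0398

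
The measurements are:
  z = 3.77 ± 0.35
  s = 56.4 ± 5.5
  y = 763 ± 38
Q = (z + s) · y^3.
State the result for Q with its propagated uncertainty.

(2.67 ± 0.468) × 10^10

Let u = z + s = 60.2. δu = √(δz² + δs²) = √(0.122 + 30.2) = 5.51, so δu/u = 0.0916.
Q is then a monomial in u, y:
δQ/Q = √((δu/u)² + (3·δy/y)²) = √(0.00839 + 0.0223) = 0.175
Q = 2.67e+10, so δQ = 0.175 × 2.67e+10 = 4.68e+09.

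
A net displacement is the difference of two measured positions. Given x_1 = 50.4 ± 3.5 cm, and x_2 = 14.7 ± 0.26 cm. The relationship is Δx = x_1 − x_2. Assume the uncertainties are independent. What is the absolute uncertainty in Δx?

3.51 cm

Δx is a linear combination, so absolute uncertainties add in quadrature:
  (δx_1)² = 12.2;  (δx_2)² = 0.0676
δΔx = √(12.3) = 3.51 cm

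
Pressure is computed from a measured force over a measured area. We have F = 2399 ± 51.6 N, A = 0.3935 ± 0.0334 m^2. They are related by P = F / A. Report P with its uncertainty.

Since P is a product/quotient, work with relative uncertainties:
  (1·δF/F)² = (1×0.0215)² = 0.000463;  (-1·δA/A)² = (-1×0.0849)² = 0.00720
δP/P = √(0.00767) = 0.0876
P = 6097 Pa, so δP = 0.0876 × 6097 = 534 Pa.

6097 ± 534 Pa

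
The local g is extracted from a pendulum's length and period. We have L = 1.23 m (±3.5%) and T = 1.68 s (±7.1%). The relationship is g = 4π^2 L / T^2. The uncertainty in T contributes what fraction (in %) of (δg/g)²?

94.3%

(δg/g)² = (1·δL/L)² + (-2·δT/T)²
  L term: (1×0.0350)² = 0.00123
  T term: (-2×0.0710)² = 0.0202
Total = 0.0214. Share from T = 0.0202/0.0214 = 0.943.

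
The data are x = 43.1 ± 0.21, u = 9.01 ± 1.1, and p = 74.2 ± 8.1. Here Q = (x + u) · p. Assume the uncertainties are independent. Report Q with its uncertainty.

3870 ± 430

Let w = x + u = 52.1. δw = √(δx² + δu²) = √(0.0441 + 1.21) = 1.12, so δw/w = 0.0215.
Q is then a monomial in w, p:
δQ/Q = √((δw/w)² + (1·δp/p)²) = √(0.000462 + 0.0119) = 0.111
Q = 3870, so δQ = 0.111 × 3870 = 430.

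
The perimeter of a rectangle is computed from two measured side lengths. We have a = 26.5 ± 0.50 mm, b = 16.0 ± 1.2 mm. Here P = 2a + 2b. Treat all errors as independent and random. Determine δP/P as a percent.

Absolute uncertainties add in quadrature for a linear combination:
  (2·δa)² = 1.00;  (2·δb)² = 5.76
δP = √(6.76) = 2.60 mm
P = 85.0 mm, so δP/P = 2.60/85.0 = 0.0306.

3.06%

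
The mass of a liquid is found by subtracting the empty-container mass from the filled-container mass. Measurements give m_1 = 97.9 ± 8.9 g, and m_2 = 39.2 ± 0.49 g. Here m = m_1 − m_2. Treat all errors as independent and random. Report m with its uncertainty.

Absolute uncertainties add in quadrature for a linear combination:
  (δm_1)² = 79.2;  (δm_2)² = 0.240
δm = √(79.5) = 8.91 g
m = 58.7 g.

58.7 ± 8.91 g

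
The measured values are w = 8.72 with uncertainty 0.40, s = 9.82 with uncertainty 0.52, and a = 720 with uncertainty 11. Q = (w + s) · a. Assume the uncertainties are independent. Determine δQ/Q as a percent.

Let u = w + s = 18.5. δu = √(δw² + δs²) = √(0.160 + 0.270) = 0.656, so δu/u = 0.0354.
Q is then a monomial in u, a:
δQ/Q = √((δu/u)² + (1·δa/a)²) = √(0.00125 + 0.000233) = 0.0385

3.85%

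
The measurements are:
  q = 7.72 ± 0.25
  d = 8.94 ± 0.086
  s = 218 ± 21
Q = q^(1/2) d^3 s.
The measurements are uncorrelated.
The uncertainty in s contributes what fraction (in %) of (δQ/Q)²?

(δQ/Q)² = (½·δq/q)² + (3·δd/d)² + (1·δs/s)²
  q term: (0.5×0.0324)² = 0.000262
  d term: (3×0.00962)² = 0.000833
  s term: (1×0.0963)² = 0.00928
Total = 0.0104. Share from s = 0.00928/0.0104 = 0.894.

89.4%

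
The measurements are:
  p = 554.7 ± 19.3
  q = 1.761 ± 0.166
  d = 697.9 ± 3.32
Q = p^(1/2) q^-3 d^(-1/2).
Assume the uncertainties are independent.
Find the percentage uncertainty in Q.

28.3%

For a monomial Q ∝ p^(1/2), q^-3, d^(-1/2), fractional errors add in quadrature:
  (½·δp/p)² = (0.5×0.0348)² = 0.000303;  (-3·δq/q)² = (-3×0.0943)² = 0.0800;  (−½·δd/d)² = (-0.5×0.00476)² = 5.66e-06
δQ/Q = √(0.0803) = 0.283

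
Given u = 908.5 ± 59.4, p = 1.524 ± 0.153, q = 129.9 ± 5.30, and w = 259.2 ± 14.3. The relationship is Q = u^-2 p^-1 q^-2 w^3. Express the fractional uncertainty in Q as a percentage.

Since Q is a product/quotient, work with relative uncertainties:
  (-2·δu/u)² = (-2×0.0654)² = 0.0171;  (-1·δp/p)² = (-1×0.100)² = 0.0101;  (-2·δq/q)² = (-2×0.0408)² = 0.00666;  (3·δw/w)² = (3×0.0552)² = 0.0274
δQ/Q = √(0.0612) = 0.247

24.7%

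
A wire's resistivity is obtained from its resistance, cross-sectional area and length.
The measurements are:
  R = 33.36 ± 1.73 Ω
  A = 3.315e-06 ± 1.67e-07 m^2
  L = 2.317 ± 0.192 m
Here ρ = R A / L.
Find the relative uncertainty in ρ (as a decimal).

0.110

Since ρ is a product/quotient, work with relative uncertainties:
  (1·δR/R)² = (1×0.0519)² = 0.00269;  (1·δA/A)² = (1×0.0504)² = 0.00254;  (-1·δL/L)² = (-1×0.0829)² = 0.00687
δρ/ρ = √(0.0121) = 0.110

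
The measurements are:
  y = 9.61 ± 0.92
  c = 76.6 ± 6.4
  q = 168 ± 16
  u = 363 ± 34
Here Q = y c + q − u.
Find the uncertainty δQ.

Let p = y·c = 736. δp/p = √((1·δy/y)² + (1·δc/c)²) = √(0.00916 + 0.00698) = 0.127, so δp = 93.5.
Q = p + q − u: δQ = √(δp² + δq² + δu²) = √(8750 + 256 + 1160) = 101

101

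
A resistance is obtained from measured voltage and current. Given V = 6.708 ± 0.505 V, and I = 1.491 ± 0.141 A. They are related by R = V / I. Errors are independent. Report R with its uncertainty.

4.499 ± 0.544 Ω

Products/powers → add relative errors in quadrature, weighted by exponent:
  (1·δV/V)² = (1×0.0753)² = 0.00567;  (-1·δI/I)² = (-1×0.0946)² = 0.00894
δR/R = √(0.0146) = 0.121
R = 4.499 Ω, so δR = 0.121 × 4.499 = 0.544 Ω.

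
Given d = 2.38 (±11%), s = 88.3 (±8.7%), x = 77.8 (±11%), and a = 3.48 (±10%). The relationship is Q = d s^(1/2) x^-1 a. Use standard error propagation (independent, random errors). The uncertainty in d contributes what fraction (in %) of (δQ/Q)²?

(δQ/Q)² = (1·δd/d)² + (½·δs/s)² + (-1·δx/x)² + (1·δa/a)²
  d term: (1×0.110)² = 0.0121
  s term: (0.5×0.0870)² = 0.00189
  x term: (-1×0.110)² = 0.0121
  a term: (1×0.100)² = 0.0100
Total = 0.0361. Share from d = 0.0121/0.0361 = 0.335.

33.5%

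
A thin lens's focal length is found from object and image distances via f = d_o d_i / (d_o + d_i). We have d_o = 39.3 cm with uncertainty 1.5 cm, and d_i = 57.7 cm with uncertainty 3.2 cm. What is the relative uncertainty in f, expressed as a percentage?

3.19%

∂f/∂d_o = (d_i/(d_o+d_i))² = 0.354;  ∂f/∂d_i = (d_o/(d_o+d_i))² = 0.164
δf = √((∂f/∂d_o · δd_o)² + (∂f/∂d_i · δd_i)²) = √(0.282 + 0.276) = 0.747 cm
f = 23.4 cm, so δf/f = 0.747/23.4 = 0.0319.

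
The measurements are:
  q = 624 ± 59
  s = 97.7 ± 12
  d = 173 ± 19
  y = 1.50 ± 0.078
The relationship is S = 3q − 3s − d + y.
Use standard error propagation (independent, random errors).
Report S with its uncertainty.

1410 ± 182

Each term contributes (cᵢ δxᵢ)² to (δS)²:
  (3·δq)² = 31300;  (3·δs)² = 1300;  (δd)² = 361;  (δy)² = 0.00608
δS = √(33000) = 182
S = 1410.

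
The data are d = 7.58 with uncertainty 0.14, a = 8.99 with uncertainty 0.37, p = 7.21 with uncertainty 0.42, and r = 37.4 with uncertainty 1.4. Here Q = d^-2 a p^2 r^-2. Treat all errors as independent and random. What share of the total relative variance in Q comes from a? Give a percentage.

(δQ/Q)² = (-2·δd/d)² + (1·δa/a)² + (2·δp/p)² + (-2·δr/r)²
  d term: (-2×0.0185)² = 0.00136
  a term: (1×0.0412)² = 0.00169
  p term: (2×0.0583)² = 0.0136
  r term: (-2×0.0374)² = 0.00560
Total = 0.0222. Share from a = 0.00169/0.0222 = 0.0762.

7.62%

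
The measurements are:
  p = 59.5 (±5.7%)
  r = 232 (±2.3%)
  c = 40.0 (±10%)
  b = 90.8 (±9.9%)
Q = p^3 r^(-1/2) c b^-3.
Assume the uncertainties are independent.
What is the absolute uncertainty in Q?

0.264

For a monomial Q ∝ p^3, r^(-1/2), c, b^-3, fractional errors add in quadrature:
  (3·δp/p)² = (3×0.0570)² = 0.0292;  (−½·δr/r)² = (-0.5×0.0230)² = 0.000132;  (1·δc/c)² = (1×0.100)² = 0.0100;  (-3·δb/b)² = (-3×0.0990)² = 0.0882
δQ/Q = √(0.128) = 0.357
Q = 0.739, so δQ = 0.357 × 0.739 = 0.264.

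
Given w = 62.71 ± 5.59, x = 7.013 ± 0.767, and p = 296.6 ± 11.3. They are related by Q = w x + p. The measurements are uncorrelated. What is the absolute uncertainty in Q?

63.1

Let h = w·x = 439.8. δh/h = √((1·δw/w)² + (1·δx/x)²) = √(0.00795 + 0.0120) = 0.141, so δh = 62.1.
Q = h + p: δQ = √(δh² + δp²) = √(3850 + 128) = 63.1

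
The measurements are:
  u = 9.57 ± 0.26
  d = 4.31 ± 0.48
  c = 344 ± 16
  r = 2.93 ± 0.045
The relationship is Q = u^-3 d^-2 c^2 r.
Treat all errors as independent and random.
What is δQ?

Products/powers → add relative errors in quadrature, weighted by exponent:
  (-3·δu/u)² = (-3×0.0272)² = 0.00664;  (-2·δd/d)² = (-2×0.111)² = 0.0496;  (2·δc/c)² = (2×0.0465)² = 0.00865;  (1·δr/r)² = (1×0.0154)² = 0.000236
δQ/Q = √(0.0651) = 0.255
Q = 21.3, so δQ = 0.255 × 21.3 = 5.44.

5.44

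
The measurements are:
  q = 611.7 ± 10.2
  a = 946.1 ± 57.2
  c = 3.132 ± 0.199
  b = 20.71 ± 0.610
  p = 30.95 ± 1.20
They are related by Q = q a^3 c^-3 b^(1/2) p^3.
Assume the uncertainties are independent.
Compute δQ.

6.56e+14

Products/powers → add relative errors in quadrature, weighted by exponent:
  (1·δq/q)² = (1×0.0167)² = 0.000278;  (3·δa/a)² = (3×0.0605)² = 0.0329;  (-3·δc/c)² = (-3×0.0635)² = 0.0363;  (½·δb/b)² = (0.5×0.0295)² = 0.000217;  (3·δp/p)² = (3×0.0388)² = 0.0135
δQ/Q = √(0.0833) = 0.289
Q = 2.275e+15, so δQ = 0.289 × 2.275e+15 = 6.56e+14.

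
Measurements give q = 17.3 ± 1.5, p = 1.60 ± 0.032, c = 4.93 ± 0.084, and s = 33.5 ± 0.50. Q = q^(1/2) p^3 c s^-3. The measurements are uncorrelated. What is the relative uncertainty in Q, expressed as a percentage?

8.82%

Q is a product of powers, so relative uncertainties combine in quadrature:
  (½·δq/q)² = (0.5×0.0867)² = 0.00188;  (3·δp/p)² = (3×0.0200)² = 0.00360;  (1·δc/c)² = (1×0.0170)² = 0.000290;  (-3·δs/s)² = (-3×0.0149)² = 0.00200
δQ/Q = √(0.00777) = 0.0882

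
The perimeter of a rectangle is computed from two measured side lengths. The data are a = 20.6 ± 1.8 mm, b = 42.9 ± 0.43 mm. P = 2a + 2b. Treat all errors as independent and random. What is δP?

Absolute uncertainties add in quadrature for a linear combination:
  (2·δa)² = 13.0;  (2·δb)² = 0.740
δP = √(13.7) = 3.70 mm

3.70 mm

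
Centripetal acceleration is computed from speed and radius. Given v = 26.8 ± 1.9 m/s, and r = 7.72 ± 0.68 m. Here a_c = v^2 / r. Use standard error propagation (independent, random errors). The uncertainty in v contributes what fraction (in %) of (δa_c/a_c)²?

72.2%

(δa_c/a_c)² = (2·δv/v)² + (-1·δr/r)²
  v term: (2×0.0709)² = 0.0201
  r term: (-1×0.0881)² = 0.00776
Total = 0.0279. Share from v = 0.0201/0.0279 = 0.722.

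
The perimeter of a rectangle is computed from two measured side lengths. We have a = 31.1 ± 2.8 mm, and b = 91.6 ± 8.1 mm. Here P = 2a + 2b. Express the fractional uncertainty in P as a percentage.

6.98%

Sums and differences: (δP)² = Σ (cᵢ δxᵢ)².
  (2·δa)² = 31.4;  (2·δb)² = 262
δP = √(294) = 17.1 mm
P = 245 mm, so δP/P = 17.1/245 = 0.0698.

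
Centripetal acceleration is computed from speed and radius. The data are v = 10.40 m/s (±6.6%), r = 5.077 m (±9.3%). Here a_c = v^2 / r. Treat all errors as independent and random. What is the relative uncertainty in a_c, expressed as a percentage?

Relative error in a monomial: (δa_c/a_c)² = Σ (nᵢ · δxᵢ/xᵢ)².
  (2·δv/v)² = (2×0.0660)² = 0.0174;  (-1·δr/r)² = (-1×0.0930)² = 0.00865
δa_c/a_c = √(0.0261) = 0.161

16.1%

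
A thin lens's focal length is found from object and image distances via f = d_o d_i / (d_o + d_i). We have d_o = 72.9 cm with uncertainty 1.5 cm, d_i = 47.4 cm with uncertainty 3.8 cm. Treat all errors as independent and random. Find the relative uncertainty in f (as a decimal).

∂f/∂d_o = (d_i/(d_o+d_i))² = 0.155;  ∂f/∂d_i = (d_o/(d_o+d_i))² = 0.367
δf = √((∂f/∂d_o · δd_o)² + (∂f/∂d_i · δd_i)²) = √(0.0542 + 1.95) = 1.41 cm
f = 28.7 cm, so δf/f = 1.41/28.7 = 0.0493.

0.0493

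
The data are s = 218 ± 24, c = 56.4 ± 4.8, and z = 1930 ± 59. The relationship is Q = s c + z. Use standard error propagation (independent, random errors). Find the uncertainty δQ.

1710

Let p = s·c = 12300. δp/p = √((1·δs/s)² + (1·δc/c)²) = √(0.0121 + 0.00724) = 0.139, so δp = 1710.
Q = p + z: δQ = √(δp² + δz²) = √(2.93e+06 + 3480) = 1710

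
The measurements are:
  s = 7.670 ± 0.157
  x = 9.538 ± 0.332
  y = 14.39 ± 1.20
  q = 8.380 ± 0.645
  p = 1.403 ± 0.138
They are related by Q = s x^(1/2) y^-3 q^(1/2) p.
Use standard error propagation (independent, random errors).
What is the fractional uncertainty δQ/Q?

0.273

For a monomial Q ∝ s, x^(1/2), y^-3, q^(1/2), p, fractional errors add in quadrature:
  (1·δs/s)² = (1×0.0205)² = 0.000419;  (½·δx/x)² = (0.5×0.0348)² = 0.000303;  (-3·δy/y)² = (-3×0.0834)² = 0.0626;  (½·δq/q)² = (0.5×0.0770)² = 0.00148;  (1·δp/p)² = (1×0.0984)² = 0.00967
δQ/Q = √(0.0745) = 0.273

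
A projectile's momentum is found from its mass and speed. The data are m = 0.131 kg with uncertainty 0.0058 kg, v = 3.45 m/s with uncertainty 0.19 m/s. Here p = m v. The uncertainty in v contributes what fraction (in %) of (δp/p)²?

(δp/p)² = (1·δm/m)² + (1·δv/v)²
  m term: (1×0.0443)² = 0.00196
  v term: (1×0.0551)² = 0.00303
Total = 0.00499. Share from v = 0.00303/0.00499 = 0.607.

60.7%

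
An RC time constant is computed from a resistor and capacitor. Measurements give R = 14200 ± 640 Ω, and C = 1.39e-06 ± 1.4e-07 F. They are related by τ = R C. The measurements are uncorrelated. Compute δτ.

Products/powers → add relative errors in quadrature, weighted by exponent:
  (1·δR/R)² = (1×0.0451)² = 0.00203;  (1·δC/C)² = (1×0.101)² = 0.0101
δτ/τ = √(0.0122) = 0.110
τ = 0.0197 s, so δτ = 0.110 × 0.0197 = 0.00218 s.

0.00218 s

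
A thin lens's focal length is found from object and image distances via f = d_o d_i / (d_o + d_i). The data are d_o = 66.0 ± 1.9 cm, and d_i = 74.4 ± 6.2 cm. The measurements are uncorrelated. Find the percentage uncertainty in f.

∂f/∂d_o = (d_i/(d_o+d_i))² = 0.281;  ∂f/∂d_i = (d_o/(d_o+d_i))² = 0.221
δf = √((∂f/∂d_o · δd_o)² + (∂f/∂d_i · δd_i)²) = √(0.285 + 1.88) = 1.47 cm
f = 35.0 cm, so δf/f = 1.47/35.0 = 0.0420.

4.20%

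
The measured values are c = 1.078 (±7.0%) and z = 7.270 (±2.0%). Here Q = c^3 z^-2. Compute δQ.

Each factor contributes (exponent × relative error)² to (δQ/Q)²:
  (3·δc/c)² = (3×0.0700)² = 0.0441;  (-2·δz/z)² = (-2×0.0200)² = 0.00160
δQ/Q = √(0.0457) = 0.214
Q = 0.02370, so δQ = 0.214 × 0.02370 = 0.00507.

0.00507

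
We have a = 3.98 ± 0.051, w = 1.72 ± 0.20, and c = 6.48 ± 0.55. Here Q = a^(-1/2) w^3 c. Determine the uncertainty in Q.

5.93

Relative error in a monomial: (δQ/Q)² = Σ (nᵢ · δxᵢ/xᵢ)².
  (−½·δa/a)² = (-0.5×0.0128)² = 4.11e-05;  (3·δw/w)² = (3×0.116)² = 0.122;  (1·δc/c)² = (1×0.0849)² = 0.00720
δQ/Q = √(0.129) = 0.359
Q = 16.5, so δQ = 0.359 × 16.5 = 5.93.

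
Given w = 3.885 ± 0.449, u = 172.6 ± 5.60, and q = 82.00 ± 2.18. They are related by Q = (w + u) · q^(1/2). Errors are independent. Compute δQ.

Let h = w + u = 176.5. δh = √(δw² + δu²) = √(0.202 + 31.4) = 5.62, so δh/h = 0.0318.
Q is then a monomial in h, q:
δQ/Q = √((δh/h)² + (½·δq/q)²) = √(0.00101 + 0.000177) = 0.0345
Q = 1598, so δQ = 0.0345 × 1598 = 55.1.

55.1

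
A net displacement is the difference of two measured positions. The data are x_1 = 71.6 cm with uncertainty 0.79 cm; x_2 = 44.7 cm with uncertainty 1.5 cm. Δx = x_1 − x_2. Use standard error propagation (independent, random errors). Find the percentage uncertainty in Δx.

Absolute uncertainties add in quadrature for a linear combination:
  (δx_1)² = 0.624;  (δx_2)² = 2.25
δΔx = √(2.87) = 1.70 cm
Δx = 26.9 cm, so δΔx/Δx = 1.70/26.9 = 0.0630.

6.30%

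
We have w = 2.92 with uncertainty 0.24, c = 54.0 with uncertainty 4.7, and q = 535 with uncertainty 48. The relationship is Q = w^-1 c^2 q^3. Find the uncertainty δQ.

5.06e+10

For a monomial Q ∝ w^-1, c^2, q^3, fractional errors add in quadrature:
  (-1·δw/w)² = (-1×0.0822)² = 0.00676;  (2·δc/c)² = (2×0.0870)² = 0.0303;  (3·δq/q)² = (3×0.0897)² = 0.0724
δQ/Q = √(0.110) = 0.331
Q = 1.53e+11, so δQ = 0.331 × 1.53e+11 = 5.06e+10.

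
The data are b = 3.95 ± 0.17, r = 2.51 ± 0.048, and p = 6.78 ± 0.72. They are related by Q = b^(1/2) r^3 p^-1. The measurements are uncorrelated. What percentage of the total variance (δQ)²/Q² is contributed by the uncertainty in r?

21.9%

(δQ/Q)² = (½·δb/b)² + (3·δr/r)² + (-1·δp/p)²
  b term: (0.5×0.0430)² = 0.000463
  r term: (3×0.0191)² = 0.00329
  p term: (-1×0.106)² = 0.0113
Total = 0.0150. Share from r = 0.00329/0.0150 = 0.219.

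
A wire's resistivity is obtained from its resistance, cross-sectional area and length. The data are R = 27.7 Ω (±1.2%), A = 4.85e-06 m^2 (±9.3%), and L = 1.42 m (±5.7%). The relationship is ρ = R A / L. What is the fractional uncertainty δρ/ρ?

Since ρ is a product/quotient, work with relative uncertainties:
  (1·δR/R)² = (1×0.0120)² = 0.000144;  (1·δA/A)² = (1×0.0930)² = 0.00865;  (-1·δL/L)² = (-1×0.0570)² = 0.00325
δρ/ρ = √(0.0120) = 0.110

0.110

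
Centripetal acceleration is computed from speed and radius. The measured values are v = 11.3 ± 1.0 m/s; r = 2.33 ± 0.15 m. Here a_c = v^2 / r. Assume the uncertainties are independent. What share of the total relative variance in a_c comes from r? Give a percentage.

11.7%

(δa_c/a_c)² = (2·δv/v)² + (-1·δr/r)²
  v term: (2×0.0885)² = 0.0313
  r term: (-1×0.0644)² = 0.00414
Total = 0.0355. Share from r = 0.00414/0.0355 = 0.117.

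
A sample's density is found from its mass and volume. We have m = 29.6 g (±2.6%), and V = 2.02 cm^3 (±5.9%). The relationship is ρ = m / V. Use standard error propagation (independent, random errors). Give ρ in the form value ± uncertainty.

Relative error in a monomial: (δρ/ρ)² = Σ (nᵢ · δxᵢ/xᵢ)².
  (1·δm/m)² = (1×0.0260)² = 0.000676;  (-1·δV/V)² = (-1×0.0590)² = 0.00348
δρ/ρ = √(0.00416) = 0.0645
ρ = 14.7 g/cm^3, so δρ = 0.0645 × 14.7 = 0.945 g/cm^3.

14.7 ± 0.945 g/cm^3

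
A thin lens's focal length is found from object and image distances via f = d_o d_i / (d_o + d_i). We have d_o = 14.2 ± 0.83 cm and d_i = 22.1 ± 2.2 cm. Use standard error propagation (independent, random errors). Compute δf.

∂f/∂d_o = (d_i/(d_o+d_i))² = 0.371;  ∂f/∂d_i = (d_o/(d_o+d_i))² = 0.153
δf = √((∂f/∂d_o · δd_o)² + (∂f/∂d_i · δd_i)²) = √(0.0946 + 0.113) = 0.456 cm

0.456 cm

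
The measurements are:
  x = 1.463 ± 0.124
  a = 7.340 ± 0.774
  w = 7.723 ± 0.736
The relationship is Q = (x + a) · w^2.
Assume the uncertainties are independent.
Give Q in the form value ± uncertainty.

Let u = x + a = 8.803. δu = √(δx² + δa²) = √(0.0154 + 0.599) = 0.784, so δu/u = 0.0890.
Q is then a monomial in u, w:
δQ/Q = √((δu/u)² + (2·δw/w)²) = √(0.00793 + 0.0363) = 0.210
Q = 525.1, so δQ = 0.210 × 525.1 = 110.

525.1 ± 110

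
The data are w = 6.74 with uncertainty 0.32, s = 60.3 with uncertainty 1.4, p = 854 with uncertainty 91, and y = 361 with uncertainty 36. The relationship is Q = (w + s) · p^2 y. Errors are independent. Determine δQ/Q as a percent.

Let u = w + s = 67.0. δu = √(δw² + δs²) = √(0.102 + 1.96) = 1.44, so δu/u = 0.0214.
Q is then a monomial in u, p, y:
δQ/Q = √((δu/u)² + (2·δp/p)² + (1·δy/y)²) = √(0.000459 + 0.0454 + 0.00994) = 0.236

23.6%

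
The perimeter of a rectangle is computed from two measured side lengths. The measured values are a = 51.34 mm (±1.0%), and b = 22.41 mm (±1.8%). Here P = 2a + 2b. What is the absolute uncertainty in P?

1.31 mm

For a sum/difference, combine absolute errors in quadrature:
  (2·δa)² = 1.05;  (2·δb)² = 0.651
δP = √(1.71) = 1.31 mm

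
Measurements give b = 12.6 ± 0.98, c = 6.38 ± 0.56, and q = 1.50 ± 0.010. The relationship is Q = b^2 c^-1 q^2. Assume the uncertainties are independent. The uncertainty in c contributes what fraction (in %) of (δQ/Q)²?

(δQ/Q)² = (2·δb/b)² + (-1·δc/c)² + (2·δq/q)²
  b term: (2×0.0778)² = 0.0242
  c term: (-1×0.0878)² = 0.00770
  q term: (2×0.00667)² = 0.000178
Total = 0.0321. Share from c = 0.00770/0.0321 = 0.240.

24.0%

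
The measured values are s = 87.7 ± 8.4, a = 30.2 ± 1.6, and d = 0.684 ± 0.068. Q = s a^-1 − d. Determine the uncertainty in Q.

Let p = s·a^-1 = 2.90. δp/p = √((1·δs/s)² + (-1·δa/a)²) = √(0.00917 + 0.00281) = 0.109, so δp = 0.318.
Q = p − d: δQ = √(δp² + δd²) = √(0.101 + 0.00462) = 0.325

0.325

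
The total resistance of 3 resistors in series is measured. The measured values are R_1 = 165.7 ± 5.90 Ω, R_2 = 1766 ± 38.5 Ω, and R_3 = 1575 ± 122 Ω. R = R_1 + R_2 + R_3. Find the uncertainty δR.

Each term contributes (cᵢ δxᵢ)² to (δR)²:
  (δR_1)² = 34.8;  (δR_2)² = 1480;  (δR_3)² = 14900
δR = √(16400) = 128 Ω

128 Ω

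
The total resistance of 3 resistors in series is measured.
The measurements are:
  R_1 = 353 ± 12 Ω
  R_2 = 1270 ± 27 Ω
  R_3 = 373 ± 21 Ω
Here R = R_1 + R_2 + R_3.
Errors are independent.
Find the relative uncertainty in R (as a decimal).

0.0182

Absolute uncertainties add in quadrature for a linear combination:
  (δR_1)² = 144;  (δR_2)² = 729;  (δR_3)² = 441
δR = √(1310) = 36.2 Ω
R = 2000 Ω, so δR/R = 36.2/2000 = 0.0182.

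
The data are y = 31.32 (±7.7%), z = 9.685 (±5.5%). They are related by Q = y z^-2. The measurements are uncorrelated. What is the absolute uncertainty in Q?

0.0448

Relative error in a monomial: (δQ/Q)² = Σ (nᵢ · δxᵢ/xᵢ)².
  (1·δy/y)² = (1×0.0770)² = 0.00593;  (-2·δz/z)² = (-2×0.0550)² = 0.0121
δQ/Q = √(0.0180) = 0.134
Q = 0.3339, so δQ = 0.134 × 0.3339 = 0.0448.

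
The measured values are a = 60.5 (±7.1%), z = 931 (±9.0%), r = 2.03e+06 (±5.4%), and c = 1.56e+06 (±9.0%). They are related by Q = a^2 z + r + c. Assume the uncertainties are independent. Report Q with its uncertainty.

(7.00 ± 0.600) × 10^6

Let p = a^2·z = 3.41e+06. δp/p = √((2·δa/a)² + (1·δz/z)²) = √(0.0202 + 0.00810) = 0.168, so δp = 5.73e+05.
Q = p + r + c: δQ = √(δp² + δr² + δc²) = √(3.28e+11 + 1.2e+10 + 1.97e+10) = 6e+05
Q = 7e+06.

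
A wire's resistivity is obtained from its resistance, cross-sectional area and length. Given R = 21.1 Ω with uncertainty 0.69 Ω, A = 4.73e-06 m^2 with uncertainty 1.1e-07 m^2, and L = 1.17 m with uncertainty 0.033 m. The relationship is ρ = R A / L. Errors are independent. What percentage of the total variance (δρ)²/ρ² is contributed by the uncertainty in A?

(δρ/ρ)² = (1·δR/R)² + (1·δA/A)² + (-1·δL/L)²
  R term: (1×0.0327)² = 0.00107
  A term: (1×0.0233)² = 0.000541
  L term: (-1×0.0282)² = 0.000796
Total = 0.00241. Share from A = 0.000541/0.00241 = 0.225.

22.5%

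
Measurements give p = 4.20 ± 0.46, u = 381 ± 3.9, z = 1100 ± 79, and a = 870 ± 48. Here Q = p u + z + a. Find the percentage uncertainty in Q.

5.57%

Let w = p·u = 1600. δw/w = √((1·δp/p)² + (1·δu/u)²) = √(0.0120 + 0.000105) = 0.110, so δw = 176.
Q = w + z + a: δQ = √(δw² + δz² + δa²) = √(31000 + 6240 + 2300) = 199
Q = 3570, so δQ/Q = 199/3570 = 0.0557.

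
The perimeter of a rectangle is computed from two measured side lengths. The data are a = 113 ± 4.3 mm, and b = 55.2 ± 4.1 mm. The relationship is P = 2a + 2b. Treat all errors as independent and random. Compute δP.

11.9 mm

For a sum/difference, combine absolute errors in quadrature:
  (2·δa)² = 74.0;  (2·δb)² = 67.2
δP = √(141) = 11.9 mm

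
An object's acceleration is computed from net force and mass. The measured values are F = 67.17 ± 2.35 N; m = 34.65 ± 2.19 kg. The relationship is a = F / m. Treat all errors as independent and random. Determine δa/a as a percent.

Products/powers → add relative errors in quadrature, weighted by exponent:
  (1·δF/F)² = (1×0.0350)² = 0.00122;  (-1·δm/m)² = (-1×0.0632)² = 0.00399
δa/a = √(0.00522) = 0.0722

7.22%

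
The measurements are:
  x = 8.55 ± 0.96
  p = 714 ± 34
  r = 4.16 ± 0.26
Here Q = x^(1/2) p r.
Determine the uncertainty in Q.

839

For a monomial Q ∝ x^(1/2), p, r, fractional errors add in quadrature:
  (½·δx/x)² = (0.5×0.112)² = 0.00315;  (1·δp/p)² = (1×0.0476)² = 0.00227;  (1·δr/r)² = (1×0.0625)² = 0.00391
δQ/Q = √(0.00933) = 0.0966
Q = 8690, so δQ = 0.0966 × 8690 = 839.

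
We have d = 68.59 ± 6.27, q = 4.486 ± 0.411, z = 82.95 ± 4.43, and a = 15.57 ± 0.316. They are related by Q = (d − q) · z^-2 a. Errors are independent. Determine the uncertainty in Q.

Let u = d − q = 64.10. δu = √(δd² + δq²) = √(39.3 + 0.169) = 6.28, so δu/u = 0.0980.
Q is then a monomial in u, z, a:
δQ/Q = √((δu/u)² + (-2·δz/z)² + (1·δa/a)²) = √(0.00961 + 0.0114 + 0.000412) = 0.146
Q = 0.1451, so δQ = 0.146 × 0.1451 = 0.0212.

0.0212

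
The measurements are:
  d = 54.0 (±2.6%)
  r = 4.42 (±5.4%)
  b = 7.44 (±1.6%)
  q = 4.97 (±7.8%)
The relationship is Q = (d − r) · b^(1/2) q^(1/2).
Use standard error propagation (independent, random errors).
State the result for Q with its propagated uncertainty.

301 ± 14.8

Let u = d − r = 49.6. δu = √(δd² + δr²) = √(1.97 + 0.0570) = 1.42, so δu/u = 0.0287.
Q is then a monomial in u, b, q:
δQ/Q = √((δu/u)² + (½·δb/b)² + (½·δq/q)²) = √(0.000825 + 6.4e-05 + 0.00152) = 0.0491
Q = 301, so δQ = 0.0491 × 301 = 14.8.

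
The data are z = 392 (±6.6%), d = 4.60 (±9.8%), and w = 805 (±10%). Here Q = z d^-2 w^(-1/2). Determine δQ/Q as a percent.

21.3%

For a monomial Q ∝ z, d^-2, w^(-1/2), fractional errors add in quadrature:
  (1·δz/z)² = (1×0.0660)² = 0.00436;  (-2·δd/d)² = (-2×0.0980)² = 0.0384;  (−½·δw/w)² = (-0.5×0.100)² = 0.00250
δQ/Q = √(0.0453) = 0.213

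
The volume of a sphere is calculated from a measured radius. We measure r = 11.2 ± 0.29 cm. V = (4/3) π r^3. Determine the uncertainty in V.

457 cm^3

Relative error in a monomial: (δV/V)² = Σ (nᵢ · δxᵢ/xᵢ)².
  (3·δr/r)² = (3×0.0259)² = 0.00603
δV/V = √(0.00603) = 0.0777
V = 5880 cm^3, so δV = 0.0777 × 5880 = 457 cm^3.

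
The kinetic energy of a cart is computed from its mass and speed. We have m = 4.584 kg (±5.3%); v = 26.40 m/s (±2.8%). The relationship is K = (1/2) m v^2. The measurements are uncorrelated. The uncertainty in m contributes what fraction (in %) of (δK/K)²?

47.2%

(δK/K)² = (1·δm/m)² + (2·δv/v)²
  m term: (1×0.0530)² = 0.00281
  v term: (2×0.0280)² = 0.00314
Total = 0.00594. Share from m = 0.00281/0.00594 = 0.472.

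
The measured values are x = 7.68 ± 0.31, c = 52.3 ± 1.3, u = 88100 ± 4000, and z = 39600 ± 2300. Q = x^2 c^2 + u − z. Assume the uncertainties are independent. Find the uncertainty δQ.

16000

Let p = x^2·c^2 = 1.61e+05. δp/p = √((2·δx/x)² + (2·δc/c)²) = √(0.00652 + 0.00247) = 0.0948, so δp = 15300.
Q = p + u − z: δQ = √(δp² + δu² + δz²) = √(2.34e+08 + 1.6e+07 + 5.29e+06) = 16000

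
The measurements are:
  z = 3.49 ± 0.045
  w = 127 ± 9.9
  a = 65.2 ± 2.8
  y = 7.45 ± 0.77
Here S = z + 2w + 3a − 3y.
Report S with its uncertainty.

431 ± 21.6

Each term contributes (cᵢ δxᵢ)² to (δS)²:
  (δz)² = 0.00202;  (2·δw)² = 392;  (3·δa)² = 70.6;  (3·δy)² = 5.34
δS = √(468) = 21.6
S = 431.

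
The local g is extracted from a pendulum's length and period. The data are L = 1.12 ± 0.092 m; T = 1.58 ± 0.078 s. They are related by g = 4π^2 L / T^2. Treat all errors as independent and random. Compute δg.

2.27 m/s^2

Since g is a product/quotient, work with relative uncertainties:
  (1·δL/L)² = (1×0.0821)² = 0.00675;  (-2·δT/T)² = (-2×0.0494)² = 0.00975
δg/g = √(0.0165) = 0.128
g = 17.7 m/s^2, so δg = 0.128 × 17.7 = 2.27 m/s^2.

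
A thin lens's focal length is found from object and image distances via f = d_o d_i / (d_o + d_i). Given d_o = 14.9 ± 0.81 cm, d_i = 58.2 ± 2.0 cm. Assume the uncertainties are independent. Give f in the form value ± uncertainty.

∂f/∂d_o = (d_i/(d_o+d_i))² = 0.634;  ∂f/∂d_i = (d_o/(d_o+d_i))² = 0.0415
δf = √((∂f/∂d_o · δd_o)² + (∂f/∂d_i · δd_i)²) = √(0.264 + 0.00690) = 0.520 cm
f = 11.9 cm.

11.9 ± 0.520 cm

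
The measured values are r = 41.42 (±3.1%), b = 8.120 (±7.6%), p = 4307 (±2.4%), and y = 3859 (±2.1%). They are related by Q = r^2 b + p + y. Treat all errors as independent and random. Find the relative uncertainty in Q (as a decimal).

0.0621

Let w = r^2·b = 13930. δw/w = √((2·δr/r)² + (1·δb/b)²) = √(0.00384 + 0.00578) = 0.0981, so δw = 1370.
Q = w + p + y: δQ = √(δw² + δp² + δy²) = √(1.87e+06 + 10700 + 6570) = 1370
Q = 22100, so δQ/Q = 1370/22100 = 0.0621.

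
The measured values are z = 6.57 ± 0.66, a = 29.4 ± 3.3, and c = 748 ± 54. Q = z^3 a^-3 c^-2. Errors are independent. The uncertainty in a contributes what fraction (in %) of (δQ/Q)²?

(δQ/Q)² = (3·δz/z)² + (-3·δa/a)² + (-2·δc/c)²
  z term: (3×0.100)² = 0.0908
  a term: (-3×0.112)² = 0.113
  c term: (-2×0.0722)² = 0.0208
Total = 0.225. Share from a = 0.113/0.225 = 0.504.

50.4%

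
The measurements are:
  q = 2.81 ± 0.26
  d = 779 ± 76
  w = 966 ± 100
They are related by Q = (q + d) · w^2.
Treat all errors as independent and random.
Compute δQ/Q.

Let u = q + d = 782. δu = √(δq² + δd²) = √(0.0676 + 5780) = 76.0, so δu/u = 0.0972.
Q is then a monomial in u, w:
δQ/Q = √((δu/u)² + (2·δw/w)²) = √(0.00945 + 0.0429) = 0.229

0.229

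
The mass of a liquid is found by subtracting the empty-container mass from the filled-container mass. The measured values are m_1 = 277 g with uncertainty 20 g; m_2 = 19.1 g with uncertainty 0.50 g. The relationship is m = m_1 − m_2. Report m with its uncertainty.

258 ± 20.0 g

For a sum/difference, combine absolute errors in quadrature:
  (δm_1)² = 400;  (δm_2)² = 0.250
δm = √(400) = 20.0 g
m = 258 g.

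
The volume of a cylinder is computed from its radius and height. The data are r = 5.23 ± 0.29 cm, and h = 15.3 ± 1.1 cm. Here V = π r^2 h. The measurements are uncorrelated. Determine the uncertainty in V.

174 cm^3

V is a product of powers, so relative uncertainties combine in quadrature:
  (2·δr/r)² = (2×0.0554)² = 0.0123;  (1·δh/h)² = (1×0.0719)² = 0.00517
δV/V = √(0.0175) = 0.132
V = 1310 cm^3, so δV = 0.132 × 1310 = 174 cm^3.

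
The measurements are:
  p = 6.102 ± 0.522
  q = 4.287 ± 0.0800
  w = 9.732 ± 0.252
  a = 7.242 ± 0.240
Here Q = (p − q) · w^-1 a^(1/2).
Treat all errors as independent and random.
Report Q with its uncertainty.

Let u = p − q = 1.815. δu = √(δp² + δq²) = √(0.272 + 0.00640) = 0.528, so δu/u = 0.291.
Q is then a monomial in u, w, a:
δQ/Q = √((δu/u)² + (-1·δw/w)² + (½·δa/a)²) = √(0.0847 + 0.000670 + 0.000275) = 0.293
Q = 0.5019, so δQ = 0.293 × 0.5019 = 0.147.

0.5019 ± 0.147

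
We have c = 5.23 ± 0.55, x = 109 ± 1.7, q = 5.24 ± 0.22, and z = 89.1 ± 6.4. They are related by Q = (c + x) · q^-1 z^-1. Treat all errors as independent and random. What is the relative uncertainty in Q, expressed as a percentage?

8.47%

Let u = c + x = 114. δu = √(δc² + δx²) = √(0.303 + 2.89) = 1.79, so δu/u = 0.0156.
Q is then a monomial in u, q, z:
δQ/Q = √((δu/u)² + (-1·δq/q)² + (-1·δz/z)²) = √(0.000245 + 0.00176 + 0.00516) = 0.0847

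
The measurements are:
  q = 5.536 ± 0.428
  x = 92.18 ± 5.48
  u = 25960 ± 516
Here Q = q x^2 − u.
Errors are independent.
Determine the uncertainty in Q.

Let p = q·x^2 = 47040. δp/p = √((1·δq/q)² + (2·δx/x)²) = √(0.00598 + 0.0141) = 0.142, so δp = 6670.
Q = p − u: δQ = √(δp² + δu²) = √(4.45e+07 + 2.66e+05) = 6690

6690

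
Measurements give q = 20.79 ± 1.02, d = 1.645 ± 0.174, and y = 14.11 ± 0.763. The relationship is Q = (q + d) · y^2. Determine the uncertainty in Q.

Let u = q + d = 22.43. δu = √(δq² + δd²) = √(1.04 + 0.0303) = 1.03, so δu/u = 0.0461.
Q is then a monomial in u, y:
δQ/Q = √((δu/u)² + (2·δy/y)²) = √(0.00213 + 0.0117) = 0.118
Q = 4467, so δQ = 0.118 × 4467 = 525.

525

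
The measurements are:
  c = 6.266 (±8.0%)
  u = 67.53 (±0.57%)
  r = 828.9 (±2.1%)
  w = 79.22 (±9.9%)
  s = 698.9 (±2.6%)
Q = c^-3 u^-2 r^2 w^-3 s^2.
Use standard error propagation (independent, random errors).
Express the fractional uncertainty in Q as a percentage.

38.8%

Products/powers → add relative errors in quadrature, weighted by exponent:
  (-3·δc/c)² = (-3×0.0800)² = 0.0576;  (-2·δu/u)² = (-2×0.00570)² = 0.000130;  (2·δr/r)² = (2×0.0210)² = 0.00176;  (-3·δw/w)² = (-3×0.0990)² = 0.0882;  (2·δs/s)² = (2×0.0260)² = 0.00270
δQ/Q = √(0.150) = 0.388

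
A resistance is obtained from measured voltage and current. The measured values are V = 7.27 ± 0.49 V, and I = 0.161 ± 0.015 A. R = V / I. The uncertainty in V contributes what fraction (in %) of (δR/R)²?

(δR/R)² = (1·δV/V)² + (-1·δI/I)²
  V term: (1×0.0674)² = 0.00454
  I term: (-1×0.0932)² = 0.00868
Total = 0.0132. Share from V = 0.00454/0.0132 = 0.344.

34.4%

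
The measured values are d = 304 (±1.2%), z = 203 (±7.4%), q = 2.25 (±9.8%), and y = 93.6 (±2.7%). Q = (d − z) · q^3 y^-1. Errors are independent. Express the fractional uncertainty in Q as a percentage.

Let u = d − z = 101. δu = √(δd² + δz²) = √(13.3 + 226) = 15.5, so δu/u = 0.153.
Q is then a monomial in u, q, y:
δQ/Q = √((δu/u)² + (3·δq/q)² + (-1·δy/y)²) = √(0.0234 + 0.0864 + 0.000729) = 0.333

33.3%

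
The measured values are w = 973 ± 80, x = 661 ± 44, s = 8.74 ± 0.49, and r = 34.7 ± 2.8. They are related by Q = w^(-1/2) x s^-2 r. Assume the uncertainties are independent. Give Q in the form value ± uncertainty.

9.63 ± 1.53

For a monomial Q ∝ w^(-1/2), x, s^-2, r, fractional errors add in quadrature:
  (−½·δw/w)² = (-0.5×0.0822)² = 0.00169;  (1·δx/x)² = (1×0.0666)² = 0.00443;  (-2·δs/s)² = (-2×0.0561)² = 0.0126;  (1·δr/r)² = (1×0.0807)² = 0.00651
δQ/Q = √(0.0252) = 0.159
Q = 9.63, so δQ = 0.159 × 9.63 = 1.53.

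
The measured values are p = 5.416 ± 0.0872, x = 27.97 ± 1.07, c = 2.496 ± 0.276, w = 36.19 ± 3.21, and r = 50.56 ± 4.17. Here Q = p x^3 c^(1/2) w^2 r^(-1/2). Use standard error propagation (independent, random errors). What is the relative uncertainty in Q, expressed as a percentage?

Q is a product of powers, so relative uncertainties combine in quadrature:
  (1·δp/p)² = (1×0.0161)² = 0.000259;  (3·δx/x)² = (3×0.0383)² = 0.0132;  (½·δc/c)² = (0.5×0.111)² = 0.00306;  (2·δw/w)² = (2×0.0887)² = 0.0315;  (−½·δr/r)² = (-0.5×0.0825)² = 0.00170
δQ/Q = √(0.0497) = 0.223

22.3%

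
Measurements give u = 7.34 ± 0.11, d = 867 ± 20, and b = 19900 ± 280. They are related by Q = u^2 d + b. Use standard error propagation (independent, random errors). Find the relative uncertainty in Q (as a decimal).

0.0269

Let p = u^2·d = 46700. δp/p = √((2·δu/u)² + (1·δd/d)²) = √(0.000898 + 0.000532) = 0.0378, so δp = 1770.
Q = p + b: δQ = √(δp² + δb²) = √(3.12e+06 + 78400) = 1790
Q = 66600, so δQ/Q = 1790/66600 = 0.0269.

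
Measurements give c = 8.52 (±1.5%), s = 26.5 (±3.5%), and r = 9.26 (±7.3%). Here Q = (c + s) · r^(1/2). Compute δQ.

4.82

Let u = c + s = 35.0. δu = √(δc² + δs²) = √(0.0163 + 0.860) = 0.936, so δu/u = 0.0267.
Q is then a monomial in u, r:
δQ/Q = √((δu/u)² + (½·δr/r)²) = √(0.000715 + 0.00133) = 0.0452
Q = 107, so δQ = 0.0452 × 107 = 4.82.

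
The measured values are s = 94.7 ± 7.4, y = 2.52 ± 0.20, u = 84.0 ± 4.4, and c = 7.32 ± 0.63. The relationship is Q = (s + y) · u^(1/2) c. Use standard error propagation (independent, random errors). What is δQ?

769

Let w = s + y = 97.2. δw = √(δs² + δy²) = √(54.8 + 0.0400) = 7.40, so δw/w = 0.0761.
Q is then a monomial in w, u, c:
δQ/Q = √((δw/w)² + (½·δu/u)² + (1·δc/c)²) = √(0.00580 + 0.000686 + 0.00741) = 0.118
Q = 6520, so δQ = 0.118 × 6520 = 769.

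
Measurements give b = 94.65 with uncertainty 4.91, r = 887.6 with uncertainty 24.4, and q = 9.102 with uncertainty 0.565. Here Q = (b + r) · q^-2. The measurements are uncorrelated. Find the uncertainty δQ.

1.50

Let u = b + r = 982.2. δu = √(δb² + δr²) = √(24.1 + 595) = 24.9, so δu/u = 0.0253.
Q is then a monomial in u, q:
δQ/Q = √((δu/u)² + (-2·δq/q)²) = √(0.000642 + 0.0154) = 0.127
Q = 11.86, so δQ = 0.127 × 11.86 = 1.50.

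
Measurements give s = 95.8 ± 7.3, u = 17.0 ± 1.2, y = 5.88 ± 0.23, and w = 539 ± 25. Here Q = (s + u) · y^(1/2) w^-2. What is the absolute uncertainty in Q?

0.000109

Let h = s + u = 113. δh = √(δs² + δu²) = √(53.3 + 1.44) = 7.40, so δh/h = 0.0656.
Q is then a monomial in h, y, w:
δQ/Q = √((δh/h)² + (½·δy/y)² + (-2·δw/w)²) = √(0.00430 + 0.000383 + 0.00861) = 0.115
Q = 0.000941, so δQ = 0.115 × 0.000941 = 0.000109.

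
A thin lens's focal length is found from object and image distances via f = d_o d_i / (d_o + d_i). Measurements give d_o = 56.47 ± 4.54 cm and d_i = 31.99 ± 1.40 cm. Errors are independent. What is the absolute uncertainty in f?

∂f/∂d_o = (d_i/(d_o+d_i))² = 0.131;  ∂f/∂d_i = (d_o/(d_o+d_i))² = 0.408
δf = √((∂f/∂d_o · δd_o)² + (∂f/∂d_i · δd_i)²) = √(0.353 + 0.325) = 0.823 cm

0.823 cm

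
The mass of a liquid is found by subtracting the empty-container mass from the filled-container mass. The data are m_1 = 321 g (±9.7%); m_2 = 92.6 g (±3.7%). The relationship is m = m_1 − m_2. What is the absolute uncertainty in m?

m is a linear combination, so absolute uncertainties add in quadrature:
  (δm_1)² = 970;  (δm_2)² = 11.7
δm = √(981) = 31.3 g

31.3 g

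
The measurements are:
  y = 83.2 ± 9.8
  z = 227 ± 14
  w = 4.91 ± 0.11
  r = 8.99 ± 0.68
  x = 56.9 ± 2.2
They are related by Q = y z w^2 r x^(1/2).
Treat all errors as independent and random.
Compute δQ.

Each factor contributes (exponent × relative error)² to (δQ/Q)²:
  (1·δy/y)² = (1×0.118)² = 0.0139;  (1·δz/z)² = (1×0.0617)² = 0.00380;  (2·δw/w)² = (2×0.0224)² = 0.00201;  (1·δr/r)² = (1×0.0756)² = 0.00572;  (½·δx/x)² = (0.5×0.0387)² = 0.000374
δQ/Q = √(0.0258) = 0.161
Q = 3.09e+07, so δQ = 0.161 × 3.09e+07 = 4.96e+06.

4.96e+06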